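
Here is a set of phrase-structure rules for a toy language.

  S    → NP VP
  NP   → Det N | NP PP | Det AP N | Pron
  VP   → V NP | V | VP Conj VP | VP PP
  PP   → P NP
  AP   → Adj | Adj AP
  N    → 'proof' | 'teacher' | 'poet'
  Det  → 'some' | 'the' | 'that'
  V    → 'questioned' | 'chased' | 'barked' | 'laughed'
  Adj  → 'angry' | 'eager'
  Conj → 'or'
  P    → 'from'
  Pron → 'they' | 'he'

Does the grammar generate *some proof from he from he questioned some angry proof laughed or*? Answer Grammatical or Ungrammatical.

Ungrammatical

For S → NP VP, every NP-prefix leaves a non-VP remainder: after 'some proof' the remainder is not a VP; after 'some proof from he' the remainder is not a VP; after 'some proof from he from he' the remainder is not a VP.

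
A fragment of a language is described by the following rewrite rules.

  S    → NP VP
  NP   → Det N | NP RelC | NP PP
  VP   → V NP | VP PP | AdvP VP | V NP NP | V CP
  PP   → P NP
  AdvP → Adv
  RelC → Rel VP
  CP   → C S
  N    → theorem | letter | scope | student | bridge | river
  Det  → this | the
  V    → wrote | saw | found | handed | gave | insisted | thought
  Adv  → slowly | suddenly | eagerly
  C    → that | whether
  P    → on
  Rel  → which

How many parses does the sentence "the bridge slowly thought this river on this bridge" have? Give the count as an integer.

Two of the 3 distinct bracketings:
[S [NP [Det the] [N bridge]] [VP [VP [AdvP [Adv slowly]] [VP [V thought] [NP [Det this] [N river]]]] [PP [P on] [NP [Det this] [N bridge]]]]]
[S [NP [Det the] [N bridge]] [VP [AdvP [Adv slowly]] [VP [V thought] [NP [NP [Det this] [N river]] [PP [P on] [NP [Det this] [N bridge]]]]]]]
The difference turns on whether NP → NP PP is used at the relevant span, versus an alternative expansion of NP.

3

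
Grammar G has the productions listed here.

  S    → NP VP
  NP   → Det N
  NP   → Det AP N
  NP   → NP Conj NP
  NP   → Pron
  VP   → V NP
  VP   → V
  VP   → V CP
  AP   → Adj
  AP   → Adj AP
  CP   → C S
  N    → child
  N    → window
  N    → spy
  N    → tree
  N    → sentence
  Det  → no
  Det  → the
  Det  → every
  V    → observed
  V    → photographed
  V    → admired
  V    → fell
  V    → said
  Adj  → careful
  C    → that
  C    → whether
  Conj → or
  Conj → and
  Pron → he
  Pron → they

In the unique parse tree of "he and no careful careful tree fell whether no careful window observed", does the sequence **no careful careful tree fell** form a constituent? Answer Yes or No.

[S [NP [NP [Pron he]] [Conj and] [NP [Det no] [AP [Adj careful] [AP [Adj careful]]] [N tree]]] [VP [V fell] [CP [C whether] [S [NP [Det no] [AP [Adj careful]] [N window]] [VP [V observed]]]]]]
The smallest constituent containing 'no careful careful tree fell' is the S spanning 'he and no careful careful tree fell whether no careful window observed'; no single node in the tree dominates exactly the given words.

No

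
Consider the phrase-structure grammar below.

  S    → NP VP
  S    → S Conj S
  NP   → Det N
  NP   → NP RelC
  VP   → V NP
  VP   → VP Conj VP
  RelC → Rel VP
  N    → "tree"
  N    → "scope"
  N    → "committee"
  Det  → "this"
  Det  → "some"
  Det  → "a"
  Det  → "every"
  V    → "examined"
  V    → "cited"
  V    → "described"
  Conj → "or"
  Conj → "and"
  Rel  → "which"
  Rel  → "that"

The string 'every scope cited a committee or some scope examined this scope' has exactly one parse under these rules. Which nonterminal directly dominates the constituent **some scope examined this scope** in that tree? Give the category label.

[S [S [NP [Det every] [N scope]] [VP [V cited] [NP [Det a] [N committee]]]] [Conj or] [S [NP [Det some] [N scope]] [VP [V examined] [NP [Det this] [N scope]]]]]
The span 'some scope examined this scope' is the S node built by S → NP VP.
Its mother is the S built by S → S Conj S.

S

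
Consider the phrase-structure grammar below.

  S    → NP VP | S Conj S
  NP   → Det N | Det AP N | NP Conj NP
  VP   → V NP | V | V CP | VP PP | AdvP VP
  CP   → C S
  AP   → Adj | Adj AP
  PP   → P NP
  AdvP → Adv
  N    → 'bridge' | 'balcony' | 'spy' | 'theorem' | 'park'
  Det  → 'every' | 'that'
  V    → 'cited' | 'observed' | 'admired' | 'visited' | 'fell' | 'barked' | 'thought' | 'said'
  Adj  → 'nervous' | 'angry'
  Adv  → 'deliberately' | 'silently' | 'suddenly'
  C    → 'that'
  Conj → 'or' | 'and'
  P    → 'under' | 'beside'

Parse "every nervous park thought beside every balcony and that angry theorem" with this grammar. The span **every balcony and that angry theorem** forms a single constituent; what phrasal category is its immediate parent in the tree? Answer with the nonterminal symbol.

PP

[S [NP [Det every] [AP [Adj nervous]] [N park]] [VP [VP [V thought]] [PP [P beside] [NP [NP [Det every] [N balcony]] [Conj and] [NP [Det that] [AP [Adj angry]] [N theorem]]]]]]
The span 'every balcony and that angry theorem' is the NP node built by NP → NP Conj NP.
Its mother is the PP built by PP → P NP.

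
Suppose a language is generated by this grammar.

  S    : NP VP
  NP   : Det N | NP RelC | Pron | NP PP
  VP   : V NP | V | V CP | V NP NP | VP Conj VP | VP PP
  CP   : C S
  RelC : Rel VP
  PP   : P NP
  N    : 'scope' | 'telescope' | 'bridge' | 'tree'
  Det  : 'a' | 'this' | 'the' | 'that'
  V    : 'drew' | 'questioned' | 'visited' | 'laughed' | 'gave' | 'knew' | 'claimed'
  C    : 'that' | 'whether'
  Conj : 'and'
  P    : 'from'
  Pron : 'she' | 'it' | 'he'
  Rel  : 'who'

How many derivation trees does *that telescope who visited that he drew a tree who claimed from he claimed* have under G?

7

Two of the 7 distinct bracketings:
[S [NP [NP [Det that] [N telescope]] [RelC [Rel who] [VP [V visited] [CP [C that] [S [NP [Pron he]] [VP [V drew] [NP [NP [Det a] [N tree]] [RelC [Rel who] [VP [VP [V claimed]] [PP [P from] [NP [Pron he]]]]]]]]]]]] [VP [V claimed]]]
[S [NP [NP [Det that] [N telescope]] [RelC [Rel who] [VP [V visited] [CP [C that] [S [NP [Pron he]] [VP [V drew] [NP [NP [NP [Det a] [N tree]] [RelC [Rel who] [VP [V claimed]]]] [PP [P from] [NP [Pron he]]]]]]]]]] [VP [V claimed]]]
The difference turns on whether NP → NP PP is used at the relevant span, versus an alternative expansion of NP.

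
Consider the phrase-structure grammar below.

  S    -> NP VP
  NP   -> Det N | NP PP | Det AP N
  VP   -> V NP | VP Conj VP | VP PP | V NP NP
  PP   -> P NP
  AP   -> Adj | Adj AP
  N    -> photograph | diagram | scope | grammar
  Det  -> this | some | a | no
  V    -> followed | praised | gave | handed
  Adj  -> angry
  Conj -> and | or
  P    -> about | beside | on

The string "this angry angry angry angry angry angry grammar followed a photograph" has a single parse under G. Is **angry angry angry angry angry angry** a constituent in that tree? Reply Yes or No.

Yes

[S [NP [Det this] [AP [Adj angry] [AP [Adj angry] [AP [Adj angry] [AP [Adj angry] [AP [Adj angry] [AP [Adj angry]]]]]]] [N grammar]] [VP [V followed] [NP [Det a] [N photograph]]]]
The words 'angry angry angry angry angry angry' are exhaustively dominated by a single AP node (built by AP → Adj AP), so they form a constituent.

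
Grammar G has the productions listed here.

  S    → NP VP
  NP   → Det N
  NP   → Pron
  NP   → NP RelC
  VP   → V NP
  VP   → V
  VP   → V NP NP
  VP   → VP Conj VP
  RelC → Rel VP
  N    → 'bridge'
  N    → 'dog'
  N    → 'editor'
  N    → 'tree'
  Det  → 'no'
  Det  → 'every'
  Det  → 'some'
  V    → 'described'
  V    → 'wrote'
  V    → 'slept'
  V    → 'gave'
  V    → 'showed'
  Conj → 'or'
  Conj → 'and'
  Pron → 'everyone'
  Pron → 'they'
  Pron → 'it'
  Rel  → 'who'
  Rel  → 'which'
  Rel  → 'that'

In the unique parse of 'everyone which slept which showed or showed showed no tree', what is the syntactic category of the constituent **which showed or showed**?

S
  NP
    NP
      NP
        Pron: everyone
      RelC
        Rel: which
        VP
          V: slept
    RelC
      Rel: which
      VP
        VP
          V: showed
        Conj: or
        VP
          V: showed
  VP
    V: showed
    NP
      Det: no
      N: tree
The span 'which showed or showed' is the RelC node built by RelC → Rel VP.

RelC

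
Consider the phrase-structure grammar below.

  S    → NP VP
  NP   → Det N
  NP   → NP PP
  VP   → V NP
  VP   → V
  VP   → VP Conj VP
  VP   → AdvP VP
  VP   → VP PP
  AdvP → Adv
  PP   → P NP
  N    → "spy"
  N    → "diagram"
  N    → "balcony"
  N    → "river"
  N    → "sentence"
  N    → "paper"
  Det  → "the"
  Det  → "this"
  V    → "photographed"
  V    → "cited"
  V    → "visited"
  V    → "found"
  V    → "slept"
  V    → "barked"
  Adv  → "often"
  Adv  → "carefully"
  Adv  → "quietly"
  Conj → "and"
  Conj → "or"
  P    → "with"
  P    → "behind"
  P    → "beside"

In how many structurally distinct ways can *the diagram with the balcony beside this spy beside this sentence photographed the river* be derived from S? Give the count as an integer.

5

Two of the 5 distinct bracketings:
[S [NP [NP [Det the] [N diagram]] [PP [P with] [NP [NP [Det the] [N balcony]] [PP [P beside] [NP [NP [Det this] [N spy]] [PP [P beside] [NP [Det this] [N sentence]]]]]]]] [VP [V photographed] [NP [Det the] [N river]]]]
[S [NP [NP [Det the] [N diagram]] [PP [P with] [NP [NP [NP [Det the] [N balcony]] [PP [P beside] [NP [Det this] [N spy]]]] [PP [P beside] [NP [Det this] [N sentence]]]]]] [VP [V photographed] [NP [Det the] [N river]]]]
The trees differ in how a recursive rule is bracketed over the same span.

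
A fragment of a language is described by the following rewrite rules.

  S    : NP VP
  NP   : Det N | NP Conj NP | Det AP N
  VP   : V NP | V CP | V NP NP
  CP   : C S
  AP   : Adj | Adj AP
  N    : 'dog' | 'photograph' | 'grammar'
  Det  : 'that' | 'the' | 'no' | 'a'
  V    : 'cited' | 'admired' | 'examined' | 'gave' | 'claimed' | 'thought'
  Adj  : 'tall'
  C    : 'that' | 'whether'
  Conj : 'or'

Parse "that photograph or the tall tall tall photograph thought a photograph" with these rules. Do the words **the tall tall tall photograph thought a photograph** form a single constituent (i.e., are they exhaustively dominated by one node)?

No

[S [NP [NP [Det that] [N photograph]] [Conj or] [NP [Det the] [AP [Adj tall] [AP [Adj tall] [AP [Adj tall]]]] [N photograph]]] [VP [V thought] [NP [Det a] [N photograph]]]]
The smallest constituent containing 'the tall tall tall photograph thought a photograph' is the S spanning 'that photograph or the tall tall tall photograph thought a photograph'; no single node in the tree dominates exactly the given words.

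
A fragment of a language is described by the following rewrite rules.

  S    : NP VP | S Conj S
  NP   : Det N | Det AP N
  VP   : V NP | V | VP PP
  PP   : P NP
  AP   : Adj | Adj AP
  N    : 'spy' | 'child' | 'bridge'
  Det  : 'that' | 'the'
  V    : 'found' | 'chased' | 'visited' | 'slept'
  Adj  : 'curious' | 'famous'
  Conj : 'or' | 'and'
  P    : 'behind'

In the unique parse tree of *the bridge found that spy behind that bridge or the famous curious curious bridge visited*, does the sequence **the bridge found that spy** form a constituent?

No

[S [S [NP [Det the] [N bridge]] [VP [VP [V found] [NP [Det that] [N spy]]] [PP [P behind] [NP [Det that] [N bridge]]]]] [Conj or] [S [NP [Det the] [AP [Adj famous] [AP [Adj curious] [AP [Adj curious]]]] [N bridge]] [VP [V visited]]]]
The smallest constituent containing 'the bridge found that spy' is the S spanning 'the bridge found that spy behind that bridge'; no single node in the tree dominates exactly the given words.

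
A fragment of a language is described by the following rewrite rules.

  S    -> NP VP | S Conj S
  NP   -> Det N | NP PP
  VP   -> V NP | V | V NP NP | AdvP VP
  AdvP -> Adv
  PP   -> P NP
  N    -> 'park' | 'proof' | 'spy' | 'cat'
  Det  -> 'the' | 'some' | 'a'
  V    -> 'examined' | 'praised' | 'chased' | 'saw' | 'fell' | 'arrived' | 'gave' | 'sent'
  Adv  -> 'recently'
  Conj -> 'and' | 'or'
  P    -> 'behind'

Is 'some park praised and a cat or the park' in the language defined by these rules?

For S → NP VP, the only prefix that parses as NP is 'some park', but the remainder 'praised and a cat or the park' is not a VP under these rules. The alternative S rule S → S Conj S likewise has no satisfying split.

Ungrammatical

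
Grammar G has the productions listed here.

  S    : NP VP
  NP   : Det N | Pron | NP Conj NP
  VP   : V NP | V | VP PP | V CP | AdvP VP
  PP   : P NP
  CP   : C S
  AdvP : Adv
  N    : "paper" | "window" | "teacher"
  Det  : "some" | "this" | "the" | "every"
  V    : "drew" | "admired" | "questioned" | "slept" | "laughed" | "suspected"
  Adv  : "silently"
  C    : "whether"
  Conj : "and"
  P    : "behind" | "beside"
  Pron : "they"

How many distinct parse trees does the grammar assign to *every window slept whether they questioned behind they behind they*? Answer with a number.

3

Two of the 3 distinct bracketings:
[S [NP [Det every] [N window]] [VP [VP [VP [V slept] [CP [C whether] [S [NP [Pron they]] [VP [V questioned]]]]] [PP [P behind] [NP [Pron they]]]] [PP [P behind] [NP [Pron they]]]]]
[S [NP [Det every] [N window]] [VP [VP [V slept] [CP [C whether] [S [NP [Pron they]] [VP [VP [V questioned]] [PP [P behind] [NP [Pron they]]]]]]] [PP [P behind] [NP [Pron they]]]]]
The trees differ in how a recursive rule is bracketed over the same span.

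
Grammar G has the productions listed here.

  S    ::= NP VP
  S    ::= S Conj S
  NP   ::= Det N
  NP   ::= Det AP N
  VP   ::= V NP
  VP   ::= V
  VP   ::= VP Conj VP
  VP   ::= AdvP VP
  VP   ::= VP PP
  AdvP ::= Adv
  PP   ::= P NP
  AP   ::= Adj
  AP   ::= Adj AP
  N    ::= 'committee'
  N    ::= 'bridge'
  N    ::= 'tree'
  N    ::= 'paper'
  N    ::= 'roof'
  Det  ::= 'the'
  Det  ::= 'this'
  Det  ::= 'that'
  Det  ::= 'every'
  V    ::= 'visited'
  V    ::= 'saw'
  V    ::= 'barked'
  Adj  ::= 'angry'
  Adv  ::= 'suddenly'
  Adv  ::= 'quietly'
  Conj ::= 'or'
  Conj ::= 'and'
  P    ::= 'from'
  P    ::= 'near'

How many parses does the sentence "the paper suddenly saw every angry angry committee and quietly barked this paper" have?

2

The two bracketings:
[S [NP [Det the] [N paper]] [VP [VP [AdvP [Adv suddenly]] [VP [V saw] [NP [Det every] [AP [Adj angry] [AP [Adj angry]]] [N committee]]]] [Conj and] [VP [AdvP [Adv quietly]] [VP [V barked] [NP [Det this] [N paper]]]]]]
[S [NP [Det the] [N paper]] [VP [AdvP [Adv suddenly]] [VP [VP [V saw] [NP [Det every] [AP [Adj angry] [AP [Adj angry]]] [N committee]]] [Conj and] [VP [AdvP [Adv quietly]] [VP [V barked] [NP [Det this] [N paper]]]]]]]
The trees differ in how a recursive rule is bracketed over the same span.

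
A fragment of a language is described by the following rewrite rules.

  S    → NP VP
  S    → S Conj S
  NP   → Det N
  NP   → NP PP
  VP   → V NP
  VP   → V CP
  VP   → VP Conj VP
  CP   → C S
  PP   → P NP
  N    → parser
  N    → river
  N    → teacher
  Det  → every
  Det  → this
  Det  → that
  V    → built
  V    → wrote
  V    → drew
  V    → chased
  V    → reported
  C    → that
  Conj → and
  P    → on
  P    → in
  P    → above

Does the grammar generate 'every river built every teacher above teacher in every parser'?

Ungrammatical

A P word can never sit immediately before an N word in any string this grammar generates, so the substring 'above teacher' rules out a derivation.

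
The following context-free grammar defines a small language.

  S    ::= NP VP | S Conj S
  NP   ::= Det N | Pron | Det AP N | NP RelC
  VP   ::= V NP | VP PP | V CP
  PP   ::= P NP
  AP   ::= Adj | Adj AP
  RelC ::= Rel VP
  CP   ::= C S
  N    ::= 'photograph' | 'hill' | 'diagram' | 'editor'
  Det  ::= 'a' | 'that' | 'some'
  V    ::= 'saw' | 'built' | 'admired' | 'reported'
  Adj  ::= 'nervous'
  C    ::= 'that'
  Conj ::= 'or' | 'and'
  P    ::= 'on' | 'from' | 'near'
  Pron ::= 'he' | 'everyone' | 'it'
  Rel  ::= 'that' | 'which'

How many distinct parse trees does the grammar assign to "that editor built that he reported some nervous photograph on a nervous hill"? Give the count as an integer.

2

The two bracketings:
[S [NP [Det that] [N editor]] [VP [VP [V built] [CP [C that] [S [NP [Pron he]] [VP [V reported] [NP [Det some] [AP [Adj nervous]] [N photograph]]]]]] [PP [P on] [NP [Det a] [AP [Adj nervous]] [N hill]]]]]
[S [NP [Det that] [N editor]] [VP [V built] [CP [C that] [S [NP [Pron he]] [VP [VP [V reported] [NP [Det some] [AP [Adj nervous]] [N photograph]]] [PP [P on] [NP [Det a] [AP [Adj nervous]] [N hill]]]]]]]]
The trees differ in how a recursive rule is bracketed over the same span.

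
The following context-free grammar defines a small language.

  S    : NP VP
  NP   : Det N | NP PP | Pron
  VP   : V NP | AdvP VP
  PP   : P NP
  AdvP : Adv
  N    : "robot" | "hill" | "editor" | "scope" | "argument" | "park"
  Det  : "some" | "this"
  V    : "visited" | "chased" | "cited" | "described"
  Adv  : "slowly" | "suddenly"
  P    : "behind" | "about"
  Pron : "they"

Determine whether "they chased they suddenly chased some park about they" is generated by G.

For S → NP VP, the only prefix that parses as NP is 'they', but the remainder 'chased they suddenly chased some park about they' is not a VP under these rules.

Ungrammatical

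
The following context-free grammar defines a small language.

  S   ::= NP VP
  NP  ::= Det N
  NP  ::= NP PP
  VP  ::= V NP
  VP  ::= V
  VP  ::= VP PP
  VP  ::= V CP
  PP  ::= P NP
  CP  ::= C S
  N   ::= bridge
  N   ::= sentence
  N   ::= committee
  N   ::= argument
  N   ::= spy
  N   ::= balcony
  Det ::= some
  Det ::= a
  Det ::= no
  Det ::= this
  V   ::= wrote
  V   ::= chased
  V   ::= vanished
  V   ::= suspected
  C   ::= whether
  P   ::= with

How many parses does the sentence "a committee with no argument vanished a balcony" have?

[S [NP [NP [Det a] [N committee]] [PP [P with] [NP [Det no] [N argument]]]] [VP [V vanished] [NP [Det a] [N balcony]]]]
No rule offers an alternative attachment or grouping for any span, so this is the only derivation.

1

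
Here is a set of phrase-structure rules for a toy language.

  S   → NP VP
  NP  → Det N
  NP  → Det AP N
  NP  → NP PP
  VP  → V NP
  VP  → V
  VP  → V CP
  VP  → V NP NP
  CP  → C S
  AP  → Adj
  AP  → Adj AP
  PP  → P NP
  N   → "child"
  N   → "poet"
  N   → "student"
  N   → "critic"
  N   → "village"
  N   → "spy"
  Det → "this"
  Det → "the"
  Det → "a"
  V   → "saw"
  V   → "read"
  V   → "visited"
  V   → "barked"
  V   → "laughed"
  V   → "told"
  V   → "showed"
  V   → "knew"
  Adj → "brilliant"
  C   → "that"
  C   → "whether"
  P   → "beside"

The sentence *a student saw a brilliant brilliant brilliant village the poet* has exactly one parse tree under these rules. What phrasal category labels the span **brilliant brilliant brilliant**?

[S [NP [Det a] [N student]] [VP [V saw] [NP [Det a] [AP [Adj brilliant] [AP [Adj brilliant] [AP [Adj brilliant]]]] [N village]] [NP [Det the] [N poet]]]]
The span 'brilliant brilliant brilliant' is the AP node built by AP → Adj AP.

AP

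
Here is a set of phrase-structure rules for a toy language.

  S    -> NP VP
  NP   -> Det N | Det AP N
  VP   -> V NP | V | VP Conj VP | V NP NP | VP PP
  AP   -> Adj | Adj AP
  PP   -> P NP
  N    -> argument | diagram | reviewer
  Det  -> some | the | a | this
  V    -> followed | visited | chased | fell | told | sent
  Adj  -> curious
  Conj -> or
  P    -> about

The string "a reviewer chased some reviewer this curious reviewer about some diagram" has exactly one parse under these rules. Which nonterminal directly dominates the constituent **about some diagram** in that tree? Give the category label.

VP

[S [NP [Det a] [N reviewer]] [VP [VP [V chased] [NP [Det some] [N reviewer]] [NP [Det this] [AP [Adj curious]] [N reviewer]]] [PP [P about] [NP [Det some] [N diagram]]]]]
The span 'about some diagram' is the PP node built by PP → P NP.
Its mother is the VP built by VP → VP PP.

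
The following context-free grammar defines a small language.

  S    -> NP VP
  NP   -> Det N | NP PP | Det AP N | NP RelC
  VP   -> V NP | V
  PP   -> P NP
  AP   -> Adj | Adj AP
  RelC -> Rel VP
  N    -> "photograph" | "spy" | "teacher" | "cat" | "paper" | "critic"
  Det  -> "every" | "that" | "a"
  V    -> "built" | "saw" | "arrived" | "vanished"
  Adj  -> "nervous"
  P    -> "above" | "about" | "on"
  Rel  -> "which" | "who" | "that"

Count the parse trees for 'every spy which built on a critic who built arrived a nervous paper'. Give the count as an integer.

2

The two bracketings:
[S [NP [NP [NP [Det every] [N spy]] [RelC [Rel which] [VP [V built]]]] [PP [P on] [NP [NP [Det a] [N critic]] [RelC [Rel who] [VP [V built]]]]]] [VP [V arrived] [NP [Det a] [AP [Adj nervous]] [N paper]]]]
[S [NP [NP [NP [NP [Det every] [N spy]] [RelC [Rel which] [VP [V built]]]] [PP [P on] [NP [Det a] [N critic]]]] [RelC [Rel who] [VP [V built]]]] [VP [V arrived] [NP [Det a] [AP [Adj nervous]] [N paper]]]]
The trees differ in how a recursive rule is bracketed over the same span.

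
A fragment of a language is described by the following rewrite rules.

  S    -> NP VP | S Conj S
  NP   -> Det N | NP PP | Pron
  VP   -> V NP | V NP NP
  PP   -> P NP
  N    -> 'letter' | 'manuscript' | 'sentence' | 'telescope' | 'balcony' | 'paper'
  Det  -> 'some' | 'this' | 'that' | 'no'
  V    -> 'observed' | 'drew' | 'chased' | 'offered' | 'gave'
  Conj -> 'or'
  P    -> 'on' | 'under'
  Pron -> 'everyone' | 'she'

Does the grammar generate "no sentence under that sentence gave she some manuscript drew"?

For S → NP VP, every NP-prefix leaves a non-VP remainder: after 'no sentence' the remainder is not a VP; after 'no sentence under that sentence' the remainder is not a VP. The alternative S rule S → S Conj S likewise has no satisfying split.

Ungrammatical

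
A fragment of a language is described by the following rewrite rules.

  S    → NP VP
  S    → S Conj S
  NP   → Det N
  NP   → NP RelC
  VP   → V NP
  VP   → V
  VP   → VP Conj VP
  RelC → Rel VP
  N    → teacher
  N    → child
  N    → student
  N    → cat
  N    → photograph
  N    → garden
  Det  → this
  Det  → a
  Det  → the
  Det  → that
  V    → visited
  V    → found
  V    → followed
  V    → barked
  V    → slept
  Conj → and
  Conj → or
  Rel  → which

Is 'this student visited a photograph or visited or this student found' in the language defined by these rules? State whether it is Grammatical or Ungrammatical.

S
  S
    NP
      Det: this
      N: student
    VP
      VP
        V: visited
        NP
          Det: a
          N: photograph
      Conj: or
      VP
        V: visited
  Conj: or
  S
    NP
      Det: this
      N: student
    VP
      V: found
The bracketing above is licensed at every node by one of the given productions, with S at the root.

Grammatical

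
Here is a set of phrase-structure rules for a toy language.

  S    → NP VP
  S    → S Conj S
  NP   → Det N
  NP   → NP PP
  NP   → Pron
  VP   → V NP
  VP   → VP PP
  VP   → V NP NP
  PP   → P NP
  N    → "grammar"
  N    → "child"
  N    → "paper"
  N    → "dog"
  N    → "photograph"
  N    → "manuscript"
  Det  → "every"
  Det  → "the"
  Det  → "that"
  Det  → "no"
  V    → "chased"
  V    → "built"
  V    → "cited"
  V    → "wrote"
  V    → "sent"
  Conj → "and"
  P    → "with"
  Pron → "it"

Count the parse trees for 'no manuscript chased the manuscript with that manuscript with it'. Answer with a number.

5

Two of the 5 distinct bracketings:
[S [NP [Det no] [N manuscript]] [VP [V chased] [NP [NP [Det the] [N manuscript]] [PP [P with] [NP [NP [Det that] [N manuscript]] [PP [P with] [NP [Pron it]]]]]]]]
[S [NP [Det no] [N manuscript]] [VP [V chased] [NP [NP [NP [Det the] [N manuscript]] [PP [P with] [NP [Det that] [N manuscript]]]] [PP [P with] [NP [Pron it]]]]]]
The trees differ in how a recursive rule is bracketed over the same span.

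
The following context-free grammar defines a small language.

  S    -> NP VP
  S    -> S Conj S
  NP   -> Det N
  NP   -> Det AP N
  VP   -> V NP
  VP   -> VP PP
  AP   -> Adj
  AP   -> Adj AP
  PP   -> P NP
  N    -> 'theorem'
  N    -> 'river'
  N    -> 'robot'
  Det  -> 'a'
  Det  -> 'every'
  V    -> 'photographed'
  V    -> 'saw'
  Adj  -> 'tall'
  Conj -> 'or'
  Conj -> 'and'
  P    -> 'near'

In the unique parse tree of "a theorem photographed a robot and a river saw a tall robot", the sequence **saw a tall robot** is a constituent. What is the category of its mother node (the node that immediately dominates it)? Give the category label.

[S [S [NP [Det a] [N theorem]] [VP [V photographed] [NP [Det a] [N robot]]]] [Conj and] [S [NP [Det a] [N river]] [VP [V saw] [NP [Det a] [AP [Adj tall]] [N robot]]]]]
The span 'saw a tall robot' is the VP node built by VP → V NP.
Its mother is the S built by S → NP VP.

S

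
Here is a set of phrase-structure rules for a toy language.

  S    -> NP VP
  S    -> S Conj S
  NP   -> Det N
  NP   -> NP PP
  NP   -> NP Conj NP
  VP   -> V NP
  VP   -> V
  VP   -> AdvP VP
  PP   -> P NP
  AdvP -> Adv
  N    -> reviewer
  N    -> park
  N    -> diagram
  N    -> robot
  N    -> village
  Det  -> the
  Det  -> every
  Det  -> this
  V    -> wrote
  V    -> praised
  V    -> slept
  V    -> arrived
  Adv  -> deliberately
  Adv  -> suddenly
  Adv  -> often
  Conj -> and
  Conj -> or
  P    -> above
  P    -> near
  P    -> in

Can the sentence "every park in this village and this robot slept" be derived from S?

Grammatical

S
  NP
    NP
      Det: every
      N: park
    PP
      P: in
      NP
        NP
          Det: this
          N: village
        Conj: and
        NP
          Det: this
          N: robot
  VP
    V: slept
Every word is introduced by a lexical rule and the phrasal rules combine the resulting categories into a single S.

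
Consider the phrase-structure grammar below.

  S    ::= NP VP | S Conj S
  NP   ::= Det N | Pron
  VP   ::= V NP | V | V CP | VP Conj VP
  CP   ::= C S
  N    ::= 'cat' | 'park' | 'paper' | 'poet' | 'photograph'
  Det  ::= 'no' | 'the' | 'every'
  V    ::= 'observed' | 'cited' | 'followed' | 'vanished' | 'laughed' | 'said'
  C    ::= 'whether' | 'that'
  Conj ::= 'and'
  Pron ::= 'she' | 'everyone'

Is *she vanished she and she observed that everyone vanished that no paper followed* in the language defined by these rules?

[S [S [NP [Pron she]] [VP [V vanished] [NP [Pron she]]]] [Conj and] [S [NP [Pron she]] [VP [V observed] [CP [C that] [S [NP [Pron everyone]] [VP [V vanished] [CP [C that] [S [NP [Det no] [N paper]] [VP [V followed]]]]]]]]]]
The bracketing above is licensed at every node by one of the given productions, with S at the root.

Grammatical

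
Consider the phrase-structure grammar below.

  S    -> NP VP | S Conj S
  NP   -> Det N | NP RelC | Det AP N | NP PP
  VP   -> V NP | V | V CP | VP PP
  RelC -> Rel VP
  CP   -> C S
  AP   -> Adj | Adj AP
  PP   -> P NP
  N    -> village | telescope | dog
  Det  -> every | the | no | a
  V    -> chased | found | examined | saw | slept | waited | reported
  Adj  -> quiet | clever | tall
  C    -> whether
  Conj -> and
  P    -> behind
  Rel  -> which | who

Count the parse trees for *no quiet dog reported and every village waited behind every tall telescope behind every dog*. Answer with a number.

2

The two bracketings:
[S [S [NP [Det no] [AP [Adj quiet]] [N dog]] [VP [V reported]]] [Conj and] [S [NP [Det every] [N village]] [VP [VP [V waited]] [PP [P behind] [NP [NP [Det every] [AP [Adj tall]] [N telescope]] [PP [P behind] [NP [Det every] [N dog]]]]]]]]
[S [S [NP [Det no] [AP [Adj quiet]] [N dog]] [VP [V reported]]] [Conj and] [S [NP [Det every] [N village]] [VP [VP [VP [V waited]] [PP [P behind] [NP [Det every] [AP [Adj tall]] [N telescope]]]] [PP [P behind] [NP [Det every] [N dog]]]]]]
The difference turns on whether NP → NP PP is used at the relevant span, versus an alternative expansion of NP.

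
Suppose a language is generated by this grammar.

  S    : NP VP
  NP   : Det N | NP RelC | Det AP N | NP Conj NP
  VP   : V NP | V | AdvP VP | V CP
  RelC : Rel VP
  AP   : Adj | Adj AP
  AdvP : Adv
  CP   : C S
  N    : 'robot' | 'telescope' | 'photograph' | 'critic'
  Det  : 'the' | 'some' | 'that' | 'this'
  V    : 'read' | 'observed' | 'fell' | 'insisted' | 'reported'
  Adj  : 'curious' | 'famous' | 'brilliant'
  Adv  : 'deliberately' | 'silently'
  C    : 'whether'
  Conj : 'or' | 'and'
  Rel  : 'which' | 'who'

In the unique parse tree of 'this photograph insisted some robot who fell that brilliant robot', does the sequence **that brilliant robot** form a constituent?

[S [NP [Det this] [N photograph]] [VP [V insisted] [NP [NP [Det some] [N robot]] [RelC [Rel who] [VP [V fell] [NP [Det that] [AP [Adj brilliant]] [N robot]]]]]]]
The words 'that brilliant robot' are exhaustively dominated by a single NP node (built by NP → Det AP N), so they form a constituent.

Yes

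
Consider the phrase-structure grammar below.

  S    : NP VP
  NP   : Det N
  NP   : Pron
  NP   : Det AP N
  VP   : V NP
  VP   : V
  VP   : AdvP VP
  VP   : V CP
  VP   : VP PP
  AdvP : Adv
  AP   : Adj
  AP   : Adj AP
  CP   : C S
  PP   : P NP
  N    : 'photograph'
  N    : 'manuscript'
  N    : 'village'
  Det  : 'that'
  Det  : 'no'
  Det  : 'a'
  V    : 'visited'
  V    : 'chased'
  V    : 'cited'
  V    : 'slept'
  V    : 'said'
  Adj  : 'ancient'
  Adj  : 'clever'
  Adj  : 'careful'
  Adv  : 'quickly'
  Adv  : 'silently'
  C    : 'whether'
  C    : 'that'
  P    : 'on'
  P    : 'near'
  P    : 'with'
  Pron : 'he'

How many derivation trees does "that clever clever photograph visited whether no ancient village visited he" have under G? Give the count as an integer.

1

[S [NP [Det that] [AP [Adj clever] [AP [Adj clever]]] [N photograph]] [VP [V visited] [CP [C whether] [S [NP [Det no] [AP [Adj ancient]] [N village]] [VP [V visited] [NP [Pron he]]]]]]]
No rule offers an alternative attachment or grouping for any span, so this is the only derivation.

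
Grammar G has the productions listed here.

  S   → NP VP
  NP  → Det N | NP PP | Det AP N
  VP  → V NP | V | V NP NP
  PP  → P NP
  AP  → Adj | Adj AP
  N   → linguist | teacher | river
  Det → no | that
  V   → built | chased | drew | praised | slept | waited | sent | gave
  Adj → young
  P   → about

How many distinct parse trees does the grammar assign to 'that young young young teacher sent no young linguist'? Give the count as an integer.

1

[S [NP [Det that] [AP [Adj young] [AP [Adj young] [AP [Adj young]]]] [N teacher]] [VP [V sent] [NP [Det no] [AP [Adj young]] [N linguist]]]]
No rule offers an alternative attachment or grouping for any span, so this is the only derivation.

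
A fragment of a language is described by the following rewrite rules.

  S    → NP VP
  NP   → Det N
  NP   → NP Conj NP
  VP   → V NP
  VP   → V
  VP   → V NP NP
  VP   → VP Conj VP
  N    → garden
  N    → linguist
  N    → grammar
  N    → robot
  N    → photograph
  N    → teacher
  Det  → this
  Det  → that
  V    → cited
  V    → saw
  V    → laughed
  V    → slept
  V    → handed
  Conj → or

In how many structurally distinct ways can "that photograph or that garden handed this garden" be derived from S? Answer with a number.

1

[S [NP [NP [Det that] [N photograph]] [Conj or] [NP [Det that] [N garden]]] [VP [V handed] [NP [Det this] [N garden]]]]
No rule offers an alternative attachment or grouping for any span, so this is the only derivation.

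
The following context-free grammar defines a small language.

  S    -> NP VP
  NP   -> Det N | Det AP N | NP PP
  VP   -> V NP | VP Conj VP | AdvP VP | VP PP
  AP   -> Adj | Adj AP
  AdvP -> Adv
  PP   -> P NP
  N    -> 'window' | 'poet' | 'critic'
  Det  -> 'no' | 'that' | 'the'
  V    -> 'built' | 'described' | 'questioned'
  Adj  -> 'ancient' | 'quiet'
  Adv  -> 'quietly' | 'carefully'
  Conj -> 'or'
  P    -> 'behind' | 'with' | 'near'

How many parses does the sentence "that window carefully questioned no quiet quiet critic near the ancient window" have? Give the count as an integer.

Two of the 3 distinct bracketings:
[S [NP [Det that] [N window]] [VP [AdvP [Adv carefully]] [VP [V questioned] [NP [NP [Det no] [AP [Adj quiet] [AP [Adj quiet]]] [N critic]] [PP [P near] [NP [Det the] [AP [Adj ancient]] [N window]]]]]]]
[S [NP [Det that] [N window]] [VP [AdvP [Adv carefully]] [VP [VP [V questioned] [NP [Det no] [AP [Adj quiet] [AP [Adj quiet]]] [N critic]]] [PP [P near] [NP [Det the] [AP [Adj ancient]] [N window]]]]]]
The difference turns on whether NP → NP PP is used at the relevant span, versus an alternative expansion of NP.

3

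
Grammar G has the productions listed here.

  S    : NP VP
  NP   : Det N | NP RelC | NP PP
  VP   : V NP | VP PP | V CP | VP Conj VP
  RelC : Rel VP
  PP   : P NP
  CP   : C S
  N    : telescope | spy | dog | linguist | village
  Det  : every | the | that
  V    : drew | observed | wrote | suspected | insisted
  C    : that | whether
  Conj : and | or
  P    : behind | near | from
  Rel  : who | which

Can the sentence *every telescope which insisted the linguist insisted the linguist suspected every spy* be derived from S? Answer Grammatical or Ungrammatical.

Ungrammatical

For S → NP VP, every NP-prefix leaves a non-VP remainder: after 'every telescope' the remainder is not a VP; after 'every telescope which insisted the linguist' the remainder is not a VP.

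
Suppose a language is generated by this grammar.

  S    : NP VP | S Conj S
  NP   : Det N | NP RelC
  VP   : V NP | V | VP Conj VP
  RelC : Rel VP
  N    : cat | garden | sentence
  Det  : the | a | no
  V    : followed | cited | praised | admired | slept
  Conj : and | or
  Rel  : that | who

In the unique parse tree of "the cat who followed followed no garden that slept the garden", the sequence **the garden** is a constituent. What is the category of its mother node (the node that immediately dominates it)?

[S [NP [NP [Det the] [N cat]] [RelC [Rel who] [VP [V followed]]]] [VP [V followed] [NP [NP [Det no] [N garden]] [RelC [Rel that] [VP [V slept] [NP [Det the] [N garden]]]]]]]
The span 'the garden' is the NP node built by NP → Det N.
Its mother is the VP built by VP → V NP.

VP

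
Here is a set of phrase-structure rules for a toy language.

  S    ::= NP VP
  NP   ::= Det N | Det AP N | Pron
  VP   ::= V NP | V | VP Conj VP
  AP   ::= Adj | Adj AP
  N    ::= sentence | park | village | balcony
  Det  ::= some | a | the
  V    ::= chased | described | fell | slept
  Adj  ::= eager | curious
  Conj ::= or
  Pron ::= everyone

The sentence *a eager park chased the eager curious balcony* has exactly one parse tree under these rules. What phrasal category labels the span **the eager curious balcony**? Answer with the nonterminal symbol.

NP

[S [NP [Det a] [AP [Adj eager]] [N park]] [VP [V chased] [NP [Det the] [AP [Adj eager] [AP [Adj curious]]] [N balcony]]]]
The span 'the eager curious balcony' is the NP node built by NP → Det AP N.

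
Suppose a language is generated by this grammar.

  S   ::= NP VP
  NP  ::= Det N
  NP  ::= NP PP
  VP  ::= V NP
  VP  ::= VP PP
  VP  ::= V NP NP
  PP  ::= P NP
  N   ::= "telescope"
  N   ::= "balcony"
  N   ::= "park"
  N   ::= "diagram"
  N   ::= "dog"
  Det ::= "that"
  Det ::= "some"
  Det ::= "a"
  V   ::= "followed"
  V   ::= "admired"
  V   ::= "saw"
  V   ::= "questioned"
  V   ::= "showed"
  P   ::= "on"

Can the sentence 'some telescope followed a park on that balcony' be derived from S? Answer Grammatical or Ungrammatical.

Grammatical

[S [NP [Det some] [N telescope]] [VP [V followed] [NP [NP [Det a] [N park]] [PP [P on] [NP [Det that] [N balcony]]]]]]
Each bracket corresponds to one application of a listed rule, so the string is derivable from S.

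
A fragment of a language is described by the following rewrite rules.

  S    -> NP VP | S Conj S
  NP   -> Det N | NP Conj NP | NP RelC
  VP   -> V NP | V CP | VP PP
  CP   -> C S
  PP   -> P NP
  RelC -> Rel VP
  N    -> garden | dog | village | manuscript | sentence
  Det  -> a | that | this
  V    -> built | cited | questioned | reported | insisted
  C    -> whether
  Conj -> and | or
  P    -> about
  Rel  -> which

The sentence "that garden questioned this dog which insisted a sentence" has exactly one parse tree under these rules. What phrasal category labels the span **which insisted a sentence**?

S
  NP
    Det: that
    N: garden
  VP
    V: questioned
    NP
      NP
        Det: this
        N: dog
      RelC
        Rel: which
        VP
          V: insisted
          NP
            Det: a
            N: sentence
The span 'which insisted a sentence' is the RelC node built by RelC → Rel VP.

RelC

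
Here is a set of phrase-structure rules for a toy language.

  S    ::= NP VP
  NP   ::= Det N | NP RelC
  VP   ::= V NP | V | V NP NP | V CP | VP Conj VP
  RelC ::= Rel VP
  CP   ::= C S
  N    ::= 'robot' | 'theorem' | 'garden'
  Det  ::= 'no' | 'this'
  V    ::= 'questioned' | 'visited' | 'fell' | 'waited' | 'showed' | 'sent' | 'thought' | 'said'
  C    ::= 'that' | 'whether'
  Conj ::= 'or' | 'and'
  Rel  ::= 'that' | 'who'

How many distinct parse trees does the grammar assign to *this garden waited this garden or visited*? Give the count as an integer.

[S [NP [Det this] [N garden]] [VP [VP [V waited] [NP [Det this] [N garden]]] [Conj or] [VP [V visited]]]]
No rule offers an alternative attachment or grouping for any span, so this is the only derivation.

1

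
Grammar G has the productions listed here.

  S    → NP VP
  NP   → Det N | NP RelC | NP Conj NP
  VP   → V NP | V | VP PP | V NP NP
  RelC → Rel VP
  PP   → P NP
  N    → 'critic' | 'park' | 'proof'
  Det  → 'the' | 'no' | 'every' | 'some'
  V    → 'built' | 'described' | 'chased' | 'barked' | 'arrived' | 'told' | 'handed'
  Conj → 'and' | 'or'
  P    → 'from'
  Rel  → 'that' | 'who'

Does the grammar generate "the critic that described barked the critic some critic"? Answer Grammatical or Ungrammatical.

[S [NP [NP [Det the] [N critic]] [RelC [Rel that] [VP [V described]]]] [VP [V barked] [NP [Det the] [N critic]] [NP [Det some] [N critic]]]]
Every word is introduced by a lexical rule and the phrasal rules combine the resulting categories into a single S.

Grammatical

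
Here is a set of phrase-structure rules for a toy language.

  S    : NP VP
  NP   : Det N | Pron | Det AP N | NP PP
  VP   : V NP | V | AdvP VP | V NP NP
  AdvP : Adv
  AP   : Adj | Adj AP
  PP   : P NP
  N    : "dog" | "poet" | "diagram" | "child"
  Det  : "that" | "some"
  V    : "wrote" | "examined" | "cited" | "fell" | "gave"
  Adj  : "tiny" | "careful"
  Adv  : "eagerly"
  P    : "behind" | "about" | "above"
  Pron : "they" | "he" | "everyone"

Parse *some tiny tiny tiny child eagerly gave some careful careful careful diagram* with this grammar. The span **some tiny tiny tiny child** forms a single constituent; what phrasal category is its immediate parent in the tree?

S

[S [NP [Det some] [AP [Adj tiny] [AP [Adj tiny] [AP [Adj tiny]]]] [N child]] [VP [AdvP [Adv eagerly]] [VP [V gave] [NP [Det some] [AP [Adj careful] [AP [Adj careful] [AP [Adj careful]]]] [N diagram]]]]]
The span 'some tiny tiny tiny child' is the NP node built by NP → Det AP N.
Its mother is the S built by S → NP VP.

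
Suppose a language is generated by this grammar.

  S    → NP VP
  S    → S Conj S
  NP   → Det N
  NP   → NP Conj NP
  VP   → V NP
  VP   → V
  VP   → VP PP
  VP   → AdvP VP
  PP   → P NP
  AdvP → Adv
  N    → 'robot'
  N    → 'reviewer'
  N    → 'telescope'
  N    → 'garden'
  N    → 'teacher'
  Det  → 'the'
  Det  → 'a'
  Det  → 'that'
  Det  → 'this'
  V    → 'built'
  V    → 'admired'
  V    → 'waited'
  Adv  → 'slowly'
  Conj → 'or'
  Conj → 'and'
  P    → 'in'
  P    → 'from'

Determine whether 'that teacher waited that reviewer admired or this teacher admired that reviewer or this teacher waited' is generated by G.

For S → NP VP, the only prefix that parses as NP is 'that teacher', but the remainder 'waited that reviewer admired or this teacher admired that reviewer or this teacher waited' is not a VP under these rules. The alternative S rule S → S Conj S likewise has no satisfying split.

Ungrammatical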